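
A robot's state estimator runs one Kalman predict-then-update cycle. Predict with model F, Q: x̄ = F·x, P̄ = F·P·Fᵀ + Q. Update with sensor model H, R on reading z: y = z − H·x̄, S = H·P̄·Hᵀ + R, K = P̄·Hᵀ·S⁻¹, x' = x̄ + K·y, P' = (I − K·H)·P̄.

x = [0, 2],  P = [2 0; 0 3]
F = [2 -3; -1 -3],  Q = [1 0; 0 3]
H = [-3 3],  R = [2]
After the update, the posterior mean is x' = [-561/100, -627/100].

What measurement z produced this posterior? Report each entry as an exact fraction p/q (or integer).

z = [-2]

x̄ = F·x = [-6, -6]
P̄ = F·P·Fᵀ + Q = [36 23; 23 32]
S = H·P̄·Hᵀ + R = [200]
K = P̄·Hᵀ·S⁻¹ = [-39/200; 27/200]
x' − x̄ = [39/100, -27/100] = K·y
y = (KᵀK)⁻¹·Kᵀ·(x' − x̄) = [-2]
z = y + H·x̄ = [-2] + [0] = [-2]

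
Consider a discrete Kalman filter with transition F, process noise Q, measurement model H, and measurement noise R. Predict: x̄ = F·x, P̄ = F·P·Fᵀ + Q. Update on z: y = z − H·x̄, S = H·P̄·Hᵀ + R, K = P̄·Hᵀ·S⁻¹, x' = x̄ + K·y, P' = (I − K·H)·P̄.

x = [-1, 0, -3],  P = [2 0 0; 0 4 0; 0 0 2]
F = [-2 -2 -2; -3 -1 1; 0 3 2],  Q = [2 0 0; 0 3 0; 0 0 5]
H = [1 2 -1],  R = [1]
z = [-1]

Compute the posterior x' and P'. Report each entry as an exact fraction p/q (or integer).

x' = [673/176, -585/176, -657/352]
P' = [591/88 -503/88 -879/176; -503/88 855/88 2375/176; -879/176 2375/176 7839/352]

x̄ = F·x = [8, 0, -6]
P̄ = F·P·Fᵀ + Q = [34 16 -32; 16 27 -8; -32 -8 49]
y = z − H·x̄ = [-15]
S = H·P̄·Hᵀ + R = [352]
K = P̄·Hᵀ·S⁻¹ = [49/176; 39/176; -97/352]
x' = x̄ + K·y = [673/176, -585/176, -657/352]
P' = (I − K·H)·P̄ = [591/88 -503/88 -879/176; -503/88 855/88 2375/176; -879/176 2375/176 7839/352]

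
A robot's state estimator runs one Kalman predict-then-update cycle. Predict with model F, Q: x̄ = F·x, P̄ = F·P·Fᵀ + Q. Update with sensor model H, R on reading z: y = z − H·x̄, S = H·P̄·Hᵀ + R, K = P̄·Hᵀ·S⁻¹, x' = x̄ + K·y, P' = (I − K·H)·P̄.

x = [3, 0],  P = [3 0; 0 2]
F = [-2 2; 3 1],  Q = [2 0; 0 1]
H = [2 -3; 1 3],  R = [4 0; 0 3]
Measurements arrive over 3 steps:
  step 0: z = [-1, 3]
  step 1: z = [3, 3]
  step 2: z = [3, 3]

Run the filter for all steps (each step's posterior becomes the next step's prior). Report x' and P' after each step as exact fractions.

step 0: x̄ = F·x = [-6, 9]
step 0: P̄ = F·P·Fᵀ + Q = [22 -14; -14 30]
step 0: y = z − H·x̄ = [38, -18]
step 0: S = H·P̄·Hᵀ + R = [530 -268; -268 211]
step 0: K = P̄·Hᵀ·S⁻¹ = [6393/20003 6224/20003; -2265/20003 4328/20003]
step 0: x' = x̄ + K·y = [10884/20003, 16053/20003]
step 0: P' = (I − K·H)·P̄ = [14748/20003 1308/20003; 1308/20003 3892/20003]
step 1: x̄ = F·x = [10338/20003, 48705/20003]
step 1: P̄ = F·P·Fᵀ + Q = [104102/20003 -75472/20003; -75472/20003 164475/20003]
step 1: y = z − H·x̄ = [185448/20003, -96444/20003]
step 1: S = H·P̄·Hᵀ + R = [2882359/20003 -1498487/20003; -1498487/20003 1191554/20003]
step 1: K = P̄·Hᵀ·S⁻¹ = [16726854/59442239 14933738/59442239; -7074105/59442239 11953808/59442239]
step 1: x' = x̄ + K·y = [113793234/59442239, 21515901/59442239]
step 1: P' = (I − K·H)·P̄ = [37236210/59442239 2521668/59442239; 2521668/59442239 11113252/59442239]
step 2: x̄ = F·x = [-184554666/59442239, 362895603/59442239]
step 2: P̄ = F·P·Fᵀ + Q = [292108982/59442239 -191104084/59442239; -191104084/59442239 420811389/59442239]
step 2: y = z − H·x̄ = [1636122858/59442239, -725805426/59442239]
step 2: S = H·P̄·Hᵀ + R = [7486756393/59442239 -3776396789/59442239; -3776396789/59442239 3111113696/59442239]
step 2: K = P̄·Hᵀ·S⁻¹ = [42718326654/151928625113 38120922926/151928625113; -948202053/7996243427 1602586544/7996243427]
step 2: x' = x̄ + K·y = [238633698282/151928625113, 3150293817/7996243427]
step 2: P' = (I − K·H)·P̄ = [95078691798/151928625113 338317140/7996243427; 338317140/7996243427 1489814164/7996243427]

step 0: x' = [10884/20003, 16053/20003], P' = [14748/20003 1308/20003; 1308/20003 3892/20003]
step 1: x' = [113793234/59442239, 21515901/59442239], P' = [37236210/59442239 2521668/59442239; 2521668/59442239 11113252/59442239]
step 2: x' = [238633698282/151928625113, 3150293817/7996243427], P' = [95078691798/151928625113 338317140/7996243427; 338317140/7996243427 1489814164/7996243427]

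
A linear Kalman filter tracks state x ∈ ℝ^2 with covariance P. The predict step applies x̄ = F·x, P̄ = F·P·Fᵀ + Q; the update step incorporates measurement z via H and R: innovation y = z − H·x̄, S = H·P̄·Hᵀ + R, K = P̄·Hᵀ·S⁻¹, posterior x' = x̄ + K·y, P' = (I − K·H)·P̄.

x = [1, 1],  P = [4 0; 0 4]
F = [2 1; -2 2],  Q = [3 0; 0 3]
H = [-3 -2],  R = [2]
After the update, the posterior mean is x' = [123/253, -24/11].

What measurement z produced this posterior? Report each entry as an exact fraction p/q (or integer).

z = [3]

x̄ = F·x = [3, 0]
P̄ = F·P·Fᵀ + Q = [23 -8; -8 35]
S = H·P̄·Hᵀ + R = [253]
K = P̄·Hᵀ·S⁻¹ = [-53/253; -2/11]
x' − x̄ = [-636/253, -24/11] = K·y
y = (KᵀK)⁻¹·Kᵀ·(x' − x̄) = [12]
z = y + H·x̄ = [12] + [-9] = [3]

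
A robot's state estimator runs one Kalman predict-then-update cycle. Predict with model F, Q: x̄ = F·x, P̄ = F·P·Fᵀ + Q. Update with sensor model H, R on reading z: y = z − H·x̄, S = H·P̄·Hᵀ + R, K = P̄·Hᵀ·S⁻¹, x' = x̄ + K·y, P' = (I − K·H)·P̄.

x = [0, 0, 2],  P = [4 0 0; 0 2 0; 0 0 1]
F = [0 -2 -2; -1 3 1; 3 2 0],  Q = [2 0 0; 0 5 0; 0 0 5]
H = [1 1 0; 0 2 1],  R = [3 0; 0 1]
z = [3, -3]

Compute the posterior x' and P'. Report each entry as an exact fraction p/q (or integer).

x' = [-766/1177, 2872/1177, -18331/2354]
P' = [5462/1177 -4382/1177 8458/1177; -4382/1177 6104/1177 -11872/1177; 8458/1177 -11872/1177 48481/2354]

x̄ = F·x = [-4, 2, 0]
P̄ = F·P·Fᵀ + Q = [14 -14 -8; -14 28 0; -8 0 49]
y = z − H·x̄ = [5, -7]
S = H·P̄·Hᵀ + R = [17 20; 20 162]
K = P̄·Hᵀ·S⁻¹ = [360/1177 -306/1177; 574/1177 336/1177; -1138/1177 993/2354]
x' = x̄ + K·y = [-766/1177, 2872/1177, -18331/2354]
P' = (I − K·H)·P̄ = [5462/1177 -4382/1177 8458/1177; -4382/1177 6104/1177 -11872/1177; 8458/1177 -11872/1177 48481/2354]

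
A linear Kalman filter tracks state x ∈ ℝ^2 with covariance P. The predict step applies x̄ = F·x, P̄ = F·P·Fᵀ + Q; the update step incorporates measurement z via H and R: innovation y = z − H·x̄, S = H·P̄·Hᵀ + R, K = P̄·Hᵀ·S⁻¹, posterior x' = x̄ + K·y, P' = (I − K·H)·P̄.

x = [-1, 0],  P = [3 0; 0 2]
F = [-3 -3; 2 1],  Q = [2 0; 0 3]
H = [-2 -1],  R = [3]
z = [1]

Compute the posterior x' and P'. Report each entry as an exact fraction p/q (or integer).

x' = [-1/8, -69/112]
P' = [13/4 -37/8; -37/8 943/112]

x̄ = F·x = [3, -2]
P̄ = F·P·Fᵀ + Q = [47 -24; -24 17]
y = z − H·x̄ = [5]
S = H·P̄·Hᵀ + R = [112]
K = P̄·Hᵀ·S⁻¹ = [-5/8; 31/112]
x' = x̄ + K·y = [-1/8, -69/112]
P' = (I − K·H)·P̄ = [13/4 -37/8; -37/8 943/112]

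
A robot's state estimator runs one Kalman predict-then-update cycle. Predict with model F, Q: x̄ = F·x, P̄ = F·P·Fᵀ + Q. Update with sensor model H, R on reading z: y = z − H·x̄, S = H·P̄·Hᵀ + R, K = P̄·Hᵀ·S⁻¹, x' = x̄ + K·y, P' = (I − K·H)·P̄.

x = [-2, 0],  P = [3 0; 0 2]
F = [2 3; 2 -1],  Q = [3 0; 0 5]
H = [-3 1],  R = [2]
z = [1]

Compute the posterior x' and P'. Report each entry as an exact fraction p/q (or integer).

x' = [-159/94, -1135/282]
P' = [219/94 595/94; 595/94 5357/282]

x̄ = F·x = [-4, -4]
P̄ = F·P·Fᵀ + Q = [33 6; 6 19]
y = z − H·x̄ = [-7]
S = H·P̄·Hᵀ + R = [282]
K = P̄·Hᵀ·S⁻¹ = [-31/94; 1/282]
x' = x̄ + K·y = [-159/94, -1135/282]
P' = (I − K·H)·P̄ = [219/94 595/94; 595/94 5357/282]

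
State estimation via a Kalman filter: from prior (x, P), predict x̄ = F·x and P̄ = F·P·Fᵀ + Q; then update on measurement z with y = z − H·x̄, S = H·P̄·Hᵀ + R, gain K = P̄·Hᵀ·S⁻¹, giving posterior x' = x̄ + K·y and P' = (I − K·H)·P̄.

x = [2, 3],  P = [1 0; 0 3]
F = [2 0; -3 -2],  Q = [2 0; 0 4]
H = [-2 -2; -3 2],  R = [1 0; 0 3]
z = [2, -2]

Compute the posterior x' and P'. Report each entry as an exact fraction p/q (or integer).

x̄ = F·x = [4, -12]
P̄ = F·P·Fᵀ + Q = [6 -6; -6 25]
y = z − H·x̄ = [-14, 34]
S = H·P̄·Hᵀ + R = [77 -76; -76 229]
K = P̄·Hᵀ·S⁻¹ = [-2280/11857 -2310/11857; -3534/11857 2348/11857]
x' = x̄ + K·y = [808/11857, -12976/11857]
P' = (I − K·H)·P̄ = [1842/11857 -702/11857; -702/11857 2469/11857]

x' = [808/11857, -12976/11857]
P' = [1842/11857 -702/11857; -702/11857 2469/11857]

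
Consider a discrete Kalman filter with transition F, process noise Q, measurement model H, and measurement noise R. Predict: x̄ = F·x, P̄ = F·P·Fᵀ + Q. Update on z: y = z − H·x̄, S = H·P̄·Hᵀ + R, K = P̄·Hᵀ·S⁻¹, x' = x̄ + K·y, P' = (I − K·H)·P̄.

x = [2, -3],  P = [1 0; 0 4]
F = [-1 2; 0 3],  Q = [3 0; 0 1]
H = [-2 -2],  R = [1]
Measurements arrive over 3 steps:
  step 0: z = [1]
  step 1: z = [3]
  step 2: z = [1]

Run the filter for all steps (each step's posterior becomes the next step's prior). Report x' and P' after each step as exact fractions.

step 0: x' = [-464/421, 237/421], P' = [676/421 -632/421; -632/421 693/421]
step 1: x' = [-55328/104441, -99053/104441], P' = [116943/104441 -103650/104441; -103650/104441 116362/104441]
step 2: x' = [1399962/2575067, -19200185/18025469], P' = [2872286/2575067 -2540938/2575067; -2540938/2575067 19947387/18025469]

step 0: x̄ = F·x = [-8, -9]
step 0: P̄ = F·P·Fᵀ + Q = [20 24; 24 37]
step 0: y = z − H·x̄ = [-33]
step 0: S = H·P̄·Hᵀ + R = [421]
step 0: K = P̄·Hᵀ·S⁻¹ = [-88/421; -122/421]
step 0: x' = x̄ + K·y = [-464/421, 237/421]
step 0: P' = (I − K·H)·P̄ = [676/421 -632/421; -632/421 693/421]
step 1: x̄ = F·x = [938/421, 711/421]
step 1: P̄ = F·P·Fᵀ + Q = [7239/421 6054/421; 6054/421 6658/421]
step 1: y = z − H·x̄ = [4561/421]
step 1: S = H·P̄·Hᵀ + R = [104441/421]
step 1: K = P̄·Hᵀ·S⁻¹ = [-26586/104441; -25424/104441]
step 1: x' = x̄ + K·y = [-55328/104441, -99053/104441]
step 1: P' = (I − K·H)·P̄ = [116943/104441 -103650/104441; -103650/104441 116362/104441]
step 2: x̄ = F·x = [-142778/104441, -297159/104441]
step 2: P̄ = F·P·Fᵀ + Q = [1310314/104441 1009122/104441; 1009122/104441 1151699/104441]
step 2: y = z − H·x̄ = [-775433/104441]
step 2: S = H·P̄·Hᵀ + R = [18025469/104441]
step 2: K = P̄·Hᵀ·S⁻¹ = [-662696/2575067; -4321642/18025469]
step 2: x' = x̄ + K·y = [1399962/2575067, -19200185/18025469]
step 2: P' = (I − K·H)·P̄ = [2872286/2575067 -2540938/2575067; -2540938/2575067 19947387/18025469]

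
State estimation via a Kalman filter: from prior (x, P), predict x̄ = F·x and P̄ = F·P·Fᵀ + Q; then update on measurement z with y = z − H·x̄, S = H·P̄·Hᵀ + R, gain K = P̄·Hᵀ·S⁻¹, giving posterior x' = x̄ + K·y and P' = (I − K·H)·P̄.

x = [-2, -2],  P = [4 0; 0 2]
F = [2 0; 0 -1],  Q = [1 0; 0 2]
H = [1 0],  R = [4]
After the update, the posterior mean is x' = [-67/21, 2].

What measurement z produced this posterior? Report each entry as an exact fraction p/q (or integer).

z = [-3]

x̄ = F·x = [-4, 2]
P̄ = F·P·Fᵀ + Q = [17 0; 0 4]
S = H·P̄·Hᵀ + R = [21]
K = P̄·Hᵀ·S⁻¹ = [17/21; 0]
x' − x̄ = [17/21, 0] = K·y
y = (KᵀK)⁻¹·Kᵀ·(x' − x̄) = [1]
z = y + H·x̄ = [1] + [-4] = [-3]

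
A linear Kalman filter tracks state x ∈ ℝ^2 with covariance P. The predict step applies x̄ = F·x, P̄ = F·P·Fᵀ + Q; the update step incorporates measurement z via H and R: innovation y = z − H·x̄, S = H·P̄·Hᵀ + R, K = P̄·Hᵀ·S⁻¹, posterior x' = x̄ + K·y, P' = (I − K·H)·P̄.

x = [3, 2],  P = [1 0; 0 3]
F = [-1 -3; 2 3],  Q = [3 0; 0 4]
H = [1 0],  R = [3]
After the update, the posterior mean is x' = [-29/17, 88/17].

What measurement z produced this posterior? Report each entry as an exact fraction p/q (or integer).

x̄ = F·x = [-9, 12]
P̄ = F·P·Fᵀ + Q = [31 -29; -29 35]
S = H·P̄·Hᵀ + R = [34]
K = P̄·Hᵀ·S⁻¹ = [31/34; -29/34]
x' − x̄ = [124/17, -116/17] = K·y
y = (KᵀK)⁻¹·Kᵀ·(x' − x̄) = [8]
z = y + H·x̄ = [8] + [-9] = [-1]

z = [-1]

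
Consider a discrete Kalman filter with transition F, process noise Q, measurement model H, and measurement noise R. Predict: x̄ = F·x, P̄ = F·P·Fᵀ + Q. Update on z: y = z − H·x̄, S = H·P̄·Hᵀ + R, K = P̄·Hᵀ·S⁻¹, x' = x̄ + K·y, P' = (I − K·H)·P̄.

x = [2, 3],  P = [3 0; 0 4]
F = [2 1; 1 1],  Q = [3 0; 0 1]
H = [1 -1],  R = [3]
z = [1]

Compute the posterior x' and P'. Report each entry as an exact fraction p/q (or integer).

x' = [61/10, 24/5]
P' = [109/10 41/5; 41/5 38/5]

x̄ = F·x = [7, 5]
P̄ = F·P·Fᵀ + Q = [19 10; 10 8]
y = z − H·x̄ = [-1]
S = H·P̄·Hᵀ + R = [10]
K = P̄·Hᵀ·S⁻¹ = [9/10; 1/5]
x' = x̄ + K·y = [61/10, 24/5]
P' = (I − K·H)·P̄ = [109/10 41/5; 41/5 38/5]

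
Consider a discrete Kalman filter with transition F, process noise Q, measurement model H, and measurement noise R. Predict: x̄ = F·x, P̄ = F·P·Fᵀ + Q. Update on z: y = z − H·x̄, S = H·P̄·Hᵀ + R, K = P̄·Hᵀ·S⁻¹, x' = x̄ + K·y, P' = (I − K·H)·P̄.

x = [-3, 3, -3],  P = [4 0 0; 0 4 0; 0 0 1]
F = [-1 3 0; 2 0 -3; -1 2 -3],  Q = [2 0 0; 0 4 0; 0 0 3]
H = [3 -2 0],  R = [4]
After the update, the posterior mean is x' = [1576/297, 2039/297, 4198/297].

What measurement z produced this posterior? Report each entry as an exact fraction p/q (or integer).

z = [2]

x̄ = F·x = [12, 3, 18]
P̄ = F·P·Fᵀ + Q = [42 -8 28; -8 29 1; 28 1 32]
S = H·P̄·Hᵀ + R = [594]
K = P̄·Hᵀ·S⁻¹ = [71/297; -41/297; 41/297]
x' − x̄ = [-1988/297, 1148/297, -1148/297] = K·y
y = (KᵀK)⁻¹·Kᵀ·(x' − x̄) = [-28]
z = y + H·x̄ = [-28] + [30] = [2]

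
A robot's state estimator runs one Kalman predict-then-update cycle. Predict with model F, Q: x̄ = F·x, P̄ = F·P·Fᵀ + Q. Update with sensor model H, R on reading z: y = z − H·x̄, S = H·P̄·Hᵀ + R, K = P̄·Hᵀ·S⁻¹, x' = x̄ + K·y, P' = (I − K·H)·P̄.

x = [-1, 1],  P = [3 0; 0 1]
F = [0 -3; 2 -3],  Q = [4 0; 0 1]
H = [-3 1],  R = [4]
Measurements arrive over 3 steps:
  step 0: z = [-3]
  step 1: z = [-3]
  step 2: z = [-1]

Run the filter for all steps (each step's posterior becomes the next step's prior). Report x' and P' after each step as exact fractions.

step 0: x̄ = F·x = [-3, -5]
step 0: P̄ = F·P·Fᵀ + Q = [13 9; 9 22]
step 0: y = z − H·x̄ = [-7]
step 0: S = H·P̄·Hᵀ + R = [89]
step 0: K = P̄·Hᵀ·S⁻¹ = [-30/89; -5/89]
step 0: x' = x̄ + K·y = [-57/89, -410/89]
step 0: P' = (I − K·H)·P̄ = [257/89 651/89; 651/89 1933/89]
step 1: x̄ = F·x = [1230/89, 1116/89]
step 1: P̄ = F·P·Fᵀ + Q = [17753/89 13491/89; 13491/89 10702/89]
step 1: y = z − H·x̄ = [2307/89]
step 1: S = H·P̄·Hᵀ + R = [89889/89]
step 1: K = P̄·Hᵀ·S⁻¹ = [-13256/29963; -29771/89889]
step 1: x' = x̄ + K·y = [70482/29963, 118481/29963]
step 1: P' = (I − K·H)·P̄ = [53579/29963 107713/29963; 107713/29963 850333/89889]
step 2: x̄ = F·x = [-355443/29963, -214479/29963]
step 2: P̄ = F·P·Fᵀ + Q = [2670851/29963 1904721/29963; 1904721/29963 1502722/29963]
step 2: y = z − H·x̄ = [-881813/29963]
step 2: S = H·P̄·Hᵀ + R = [14231907/29963]
step 2: K = P̄·Hᵀ·S⁻¹ = [-678648/1581323; -4211441/14231907]
step 2: x' = x̄ + K·y = [1213845/1581323, 22069160/14231907]
step 2: P' = (I − K·H)·P̄ = [2616899/1581323 5136105/1581323; 5136105/1581323 121829071/14231907]

step 0: x' = [-57/89, -410/89], P' = [257/89 651/89; 651/89 1933/89]
step 1: x' = [70482/29963, 118481/29963], P' = [53579/29963 107713/29963; 107713/29963 850333/89889]
step 2: x' = [1213845/1581323, 22069160/14231907], P' = [2616899/1581323 5136105/1581323; 5136105/1581323 121829071/14231907]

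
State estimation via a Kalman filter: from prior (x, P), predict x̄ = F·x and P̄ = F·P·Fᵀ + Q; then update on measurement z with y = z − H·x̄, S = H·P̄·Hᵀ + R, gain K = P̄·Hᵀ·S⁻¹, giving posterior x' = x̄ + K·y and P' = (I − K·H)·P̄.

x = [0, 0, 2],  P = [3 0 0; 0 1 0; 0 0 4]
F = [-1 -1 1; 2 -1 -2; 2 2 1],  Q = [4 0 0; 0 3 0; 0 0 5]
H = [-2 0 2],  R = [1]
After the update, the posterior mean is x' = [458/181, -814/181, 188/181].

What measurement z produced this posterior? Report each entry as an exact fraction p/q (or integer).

z = [-3]

x̄ = F·x = [2, -4, 2]
P̄ = F·P·Fᵀ + Q = [12 -13 -4; -13 32 2; -4 2 25]
S = H·P̄·Hᵀ + R = [181]
K = P̄·Hᵀ·S⁻¹ = [-32/181; 30/181; 58/181]
x' − x̄ = [96/181, -90/181, -174/181] = K·y
y = (KᵀK)⁻¹·Kᵀ·(x' − x̄) = [-3]
z = y + H·x̄ = [-3] + [0] = [-3]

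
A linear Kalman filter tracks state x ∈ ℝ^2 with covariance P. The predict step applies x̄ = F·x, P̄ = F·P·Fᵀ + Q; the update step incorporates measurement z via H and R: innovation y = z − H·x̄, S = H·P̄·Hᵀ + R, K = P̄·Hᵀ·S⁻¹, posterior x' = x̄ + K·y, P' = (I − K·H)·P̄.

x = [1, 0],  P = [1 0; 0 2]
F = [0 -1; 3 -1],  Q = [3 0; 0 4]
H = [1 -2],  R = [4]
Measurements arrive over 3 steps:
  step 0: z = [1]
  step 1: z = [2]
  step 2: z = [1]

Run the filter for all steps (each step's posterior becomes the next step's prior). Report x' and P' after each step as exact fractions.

step 0: x̄ = F·x = [0, 3]
step 0: P̄ = F·P·Fᵀ + Q = [5 2; 2 15]
step 0: y = z − H·x̄ = [7]
step 0: S = H·P̄·Hᵀ + R = [61]
step 0: K = P̄·Hᵀ·S⁻¹ = [1/61; -28/61]
step 0: x' = x̄ + K·y = [7/61, -13/61]
step 0: P' = (I − K·H)·P̄ = [304/61 150/61; 150/61 131/61]
step 1: x̄ = F·x = [13/61, 34/61]
step 1: P̄ = F·P·Fᵀ + Q = [314/61 -319/61; -319/61 2211/61]
step 1: y = z − H·x̄ = [177/61]
step 1: S = H·P̄·Hᵀ + R = [10678/61]
step 1: K = P̄·Hᵀ·S⁻¹ = [476/5339; -4741/10678]
step 1: x' = x̄ + K·y = [2519/5339, -7805/10678]
step 1: P' = (I − K·H)·P̄ = [20054/5339 9075/5339; 9075/5339 18557/10678]
step 2: x̄ = F·x = [7805/10678, 22919/10678]
step 2: P̄ = F·P·Fᵀ + Q = [50591/10678 -35893/10678; -35893/10678 313341/10678]
step 2: y = z − H·x̄ = [48711/10678]
step 2: S = H·P̄·Hᵀ + R = [1490239/10678]
step 2: K = P̄·Hᵀ·S⁻¹ = [122377/1490239; -662575/1490239]
step 2: x' = x̄ + K·y = [1647539/1490239, 176072/1490239]
step 2: P' = (I − K·H)·P̄ = [5658040/1490239 2584266/1490239; 2584266/1490239 2617283/1490239]

step 0: x' = [7/61, -13/61], P' = [304/61 150/61; 150/61 131/61]
step 1: x' = [2519/5339, -7805/10678], P' = [20054/5339 9075/5339; 9075/5339 18557/10678]
step 2: x' = [1647539/1490239, 176072/1490239], P' = [5658040/1490239 2584266/1490239; 2584266/1490239 2617283/1490239]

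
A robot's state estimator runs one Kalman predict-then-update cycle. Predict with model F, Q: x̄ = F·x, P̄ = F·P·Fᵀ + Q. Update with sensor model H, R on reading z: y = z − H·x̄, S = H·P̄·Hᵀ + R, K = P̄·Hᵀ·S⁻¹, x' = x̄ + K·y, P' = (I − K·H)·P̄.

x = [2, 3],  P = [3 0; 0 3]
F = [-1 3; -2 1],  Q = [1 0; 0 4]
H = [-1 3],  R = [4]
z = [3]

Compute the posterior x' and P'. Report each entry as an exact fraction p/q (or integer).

x' = [497/58, 215/58]
P' = [850/29 288/29; 288/29 110/29]

x̄ = F·x = [7, -1]
P̄ = F·P·Fᵀ + Q = [31 15; 15 19]
y = z − H·x̄ = [13]
S = H·P̄·Hᵀ + R = [116]
K = P̄·Hᵀ·S⁻¹ = [7/58; 21/58]
x' = x̄ + K·y = [497/58, 215/58]
P' = (I − K·H)·P̄ = [850/29 288/29; 288/29 110/29]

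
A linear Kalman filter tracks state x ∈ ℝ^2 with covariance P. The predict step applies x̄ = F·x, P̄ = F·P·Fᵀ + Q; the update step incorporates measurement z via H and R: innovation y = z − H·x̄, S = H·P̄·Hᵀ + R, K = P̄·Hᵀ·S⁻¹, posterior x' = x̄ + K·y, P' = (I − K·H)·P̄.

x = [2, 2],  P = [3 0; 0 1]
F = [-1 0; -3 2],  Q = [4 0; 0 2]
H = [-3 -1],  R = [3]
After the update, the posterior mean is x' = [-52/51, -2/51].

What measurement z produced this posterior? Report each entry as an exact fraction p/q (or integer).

z = [3]

x̄ = F·x = [-2, -2]
P̄ = F·P·Fᵀ + Q = [7 9; 9 33]
S = H·P̄·Hᵀ + R = [153]
K = P̄·Hᵀ·S⁻¹ = [-10/51; -20/51]
x' − x̄ = [50/51, 100/51] = K·y
y = (KᵀK)⁻¹·Kᵀ·(x' − x̄) = [-5]
z = y + H·x̄ = [-5] + [8] = [3]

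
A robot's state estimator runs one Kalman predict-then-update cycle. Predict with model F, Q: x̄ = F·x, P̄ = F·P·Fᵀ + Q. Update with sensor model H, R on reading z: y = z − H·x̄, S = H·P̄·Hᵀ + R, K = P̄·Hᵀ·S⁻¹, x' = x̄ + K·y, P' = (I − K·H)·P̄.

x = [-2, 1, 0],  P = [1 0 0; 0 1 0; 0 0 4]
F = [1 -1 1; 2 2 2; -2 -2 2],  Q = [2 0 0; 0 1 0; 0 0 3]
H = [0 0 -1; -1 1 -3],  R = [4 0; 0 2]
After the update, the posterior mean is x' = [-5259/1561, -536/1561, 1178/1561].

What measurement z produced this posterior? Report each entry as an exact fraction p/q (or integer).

x̄ = F·x = [-3, -2, 2]
P̄ = F·P·Fᵀ + Q = [8 8 8; 8 25 8; 8 8 27]
S = H·P̄·Hᵀ + R = [31 81; 81 262]
K = P̄·Hᵀ·S⁻¹ = [-152/1561 -96/1561; -1529/1561 431/1561; -513/1561 -324/1561]
x' − x̄ = [-576/1561, 2586/1561, -1944/1561] = K·y
y = (KᵀK)⁻¹·Kᵀ·(x' − x̄) = [0, 6]
z = y + H·x̄ = [0, 6] + [-2, -5] = [-2, 1]

z = [-2, 1]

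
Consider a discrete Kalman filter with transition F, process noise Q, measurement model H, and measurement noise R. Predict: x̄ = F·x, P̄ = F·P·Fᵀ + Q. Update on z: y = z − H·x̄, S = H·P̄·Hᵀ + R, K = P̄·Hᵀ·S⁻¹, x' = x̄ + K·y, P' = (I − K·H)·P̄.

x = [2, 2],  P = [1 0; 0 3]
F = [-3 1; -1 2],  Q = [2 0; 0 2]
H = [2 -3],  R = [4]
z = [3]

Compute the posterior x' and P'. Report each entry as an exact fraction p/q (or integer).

x̄ = F·x = [-4, 2]
P̄ = F·P·Fᵀ + Q = [14 9; 9 15]
y = z − H·x̄ = [17]
S = H·P̄·Hᵀ + R = [87]
K = P̄·Hᵀ·S⁻¹ = [1/87; -9/29]
x' = x̄ + K·y = [-331/87, -95/29]
P' = (I − K·H)·P̄ = [1217/87 270/29; 270/29 192/29]

x' = [-331/87, -95/29]
P' = [1217/87 270/29; 270/29 192/29]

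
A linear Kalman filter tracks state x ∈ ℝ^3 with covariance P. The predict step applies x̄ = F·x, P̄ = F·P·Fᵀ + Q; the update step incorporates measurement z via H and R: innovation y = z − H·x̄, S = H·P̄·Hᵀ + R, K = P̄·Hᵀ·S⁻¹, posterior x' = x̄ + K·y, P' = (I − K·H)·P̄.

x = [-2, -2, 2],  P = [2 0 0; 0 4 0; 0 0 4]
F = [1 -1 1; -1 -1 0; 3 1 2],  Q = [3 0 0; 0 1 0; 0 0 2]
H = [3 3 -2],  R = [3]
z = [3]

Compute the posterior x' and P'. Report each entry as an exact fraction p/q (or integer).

x' = [183/379, 435/379, 324/379]
P' = [4302/379 -417/379 5790/379; -417/379 444/379 -30/379; 5790/379 -30/379 8760/379]

x̄ = F·x = [2, 4, -4]
P̄ = F·P·Fᵀ + Q = [13 2 10; 2 7 -10; 10 -10 40]
y = z − H·x̄ = [-23]
S = H·P̄·Hᵀ + R = [379]
K = P̄·Hᵀ·S⁻¹ = [25/379; 47/379; -80/379]
x' = x̄ + K·y = [183/379, 435/379, 324/379]
P' = (I − K·H)·P̄ = [4302/379 -417/379 5790/379; -417/379 444/379 -30/379; 5790/379 -30/379 8760/379]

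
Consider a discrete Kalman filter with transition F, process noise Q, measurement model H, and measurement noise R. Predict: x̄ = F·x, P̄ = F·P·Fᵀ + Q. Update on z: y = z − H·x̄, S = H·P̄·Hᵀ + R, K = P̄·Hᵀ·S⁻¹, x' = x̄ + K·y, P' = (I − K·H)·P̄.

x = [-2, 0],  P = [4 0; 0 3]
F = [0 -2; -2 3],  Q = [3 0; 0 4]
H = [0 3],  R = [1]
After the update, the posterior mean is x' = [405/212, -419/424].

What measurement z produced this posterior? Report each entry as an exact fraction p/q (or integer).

x̄ = F·x = [0, 4]
P̄ = F·P·Fᵀ + Q = [15 -18; -18 47]
S = H·P̄·Hᵀ + R = [424]
K = P̄·Hᵀ·S⁻¹ = [-27/212; 141/424]
x' − x̄ = [405/212, -2115/424] = K·y
y = (KᵀK)⁻¹·Kᵀ·(x' − x̄) = [-15]
z = y + H·x̄ = [-15] + [12] = [-3]

z = [-3]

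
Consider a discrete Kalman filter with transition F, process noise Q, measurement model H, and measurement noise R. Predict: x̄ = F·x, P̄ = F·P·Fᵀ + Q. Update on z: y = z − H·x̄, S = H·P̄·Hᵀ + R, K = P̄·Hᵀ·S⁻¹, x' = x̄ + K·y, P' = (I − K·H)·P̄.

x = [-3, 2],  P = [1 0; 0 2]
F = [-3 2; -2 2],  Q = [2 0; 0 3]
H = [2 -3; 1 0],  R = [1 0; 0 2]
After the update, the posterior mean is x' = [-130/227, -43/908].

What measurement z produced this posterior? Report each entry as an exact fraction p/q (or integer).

z = [-1, -2]

x̄ = F·x = [13, 10]
P̄ = F·P·Fᵀ + Q = [19 14; 14 15]
S = H·P̄·Hᵀ + R = [44 -4; -4 21]
K = P̄·Hᵀ·S⁻¹ = [-2/227 205/227; -301/908 137/227]
x' − x̄ = [-3081/227, -9123/908] = K·y
y = (KᵀK)⁻¹·Kᵀ·(x' − x̄) = [3, -15]
z = y + H·x̄ = [3, -15] + [-4, 13] = [-1, -2]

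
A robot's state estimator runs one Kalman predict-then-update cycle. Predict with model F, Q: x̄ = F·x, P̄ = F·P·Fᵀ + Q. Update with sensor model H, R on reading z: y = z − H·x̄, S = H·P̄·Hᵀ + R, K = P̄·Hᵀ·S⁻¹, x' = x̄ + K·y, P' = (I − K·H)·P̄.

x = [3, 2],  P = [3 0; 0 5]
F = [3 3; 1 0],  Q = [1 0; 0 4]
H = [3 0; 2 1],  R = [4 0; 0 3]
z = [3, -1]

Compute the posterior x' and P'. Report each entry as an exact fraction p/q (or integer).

x' = [5041/7193, -8443/7193]
P' = [2596/7193 -3332/7193; -3332/7193 18574/7193]

x̄ = F·x = [15, 3]
P̄ = F·P·Fᵀ + Q = [73 9; 9 7]
y = z − H·x̄ = [-42, -34]
S = H·P̄·Hᵀ + R = [661 465; 465 338]
K = P̄·Hᵀ·S⁻¹ = [1947/7193 620/7193; -2499/7193 3970/7193]
x' = x̄ + K·y = [5041/7193, -8443/7193]
P' = (I − K·H)·P̄ = [2596/7193 -3332/7193; -3332/7193 18574/7193]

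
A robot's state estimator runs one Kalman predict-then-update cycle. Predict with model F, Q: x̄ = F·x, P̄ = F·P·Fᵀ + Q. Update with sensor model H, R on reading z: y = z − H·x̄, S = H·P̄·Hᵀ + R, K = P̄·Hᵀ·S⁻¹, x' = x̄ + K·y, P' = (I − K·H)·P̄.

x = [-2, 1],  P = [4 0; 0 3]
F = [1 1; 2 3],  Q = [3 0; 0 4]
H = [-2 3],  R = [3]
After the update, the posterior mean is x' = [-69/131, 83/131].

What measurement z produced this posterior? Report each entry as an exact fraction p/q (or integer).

x̄ = F·x = [-1, -1]
P̄ = F·P·Fᵀ + Q = [10 17; 17 47]
S = H·P̄·Hᵀ + R = [262]
K = P̄·Hᵀ·S⁻¹ = [31/262; 107/262]
x' − x̄ = [62/131, 214/131] = K·y
y = (KᵀK)⁻¹·Kᵀ·(x' − x̄) = [4]
z = y + H·x̄ = [4] + [-1] = [3]

z = [3]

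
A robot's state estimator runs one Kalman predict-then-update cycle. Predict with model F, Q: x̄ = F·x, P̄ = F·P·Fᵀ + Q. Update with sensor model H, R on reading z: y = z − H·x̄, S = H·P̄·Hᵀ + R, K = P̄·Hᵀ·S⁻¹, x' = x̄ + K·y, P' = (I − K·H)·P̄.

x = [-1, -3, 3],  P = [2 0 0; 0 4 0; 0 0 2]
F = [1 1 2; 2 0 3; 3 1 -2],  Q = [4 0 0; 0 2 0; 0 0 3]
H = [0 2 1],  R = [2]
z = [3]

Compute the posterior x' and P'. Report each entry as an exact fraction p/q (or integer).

x' = [328/147, 155/21, -577/49]
P' = [1490/147 64/21 -276/49; 64/21 20/3 -88/7; -276/49 -88/7 1254/49]

x̄ = F·x = [2, 7, -12]
P̄ = F·P·Fᵀ + Q = [18 16 2; 16 28 0; 2 0 33]
y = z − H·x̄ = [1]
S = H·P̄·Hᵀ + R = [147]
K = P̄·Hᵀ·S⁻¹ = [34/147; 8/21; 11/49]
x' = x̄ + K·y = [328/147, 155/21, -577/49]
P' = (I − K·H)·P̄ = [1490/147 64/21 -276/49; 64/21 20/3 -88/7; -276/49 -88/7 1254/49]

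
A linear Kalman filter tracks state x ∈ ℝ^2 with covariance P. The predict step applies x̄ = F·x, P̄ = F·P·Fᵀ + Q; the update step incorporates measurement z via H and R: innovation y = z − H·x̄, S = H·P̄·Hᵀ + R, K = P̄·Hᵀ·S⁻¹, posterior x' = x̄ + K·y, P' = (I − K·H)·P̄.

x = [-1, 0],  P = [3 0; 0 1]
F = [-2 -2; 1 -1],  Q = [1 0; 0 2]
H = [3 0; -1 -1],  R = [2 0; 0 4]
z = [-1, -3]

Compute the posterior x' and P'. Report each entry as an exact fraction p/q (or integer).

x' = [-167/712, 1137/712]
P' = [77/356 -51/356; -51/356 829/356]

x̄ = F·x = [2, -1]
P̄ = F·P·Fᵀ + Q = [17 -4; -4 6]
y = z − H·x̄ = [-7, -2]
S = H·P̄·Hᵀ + R = [155 -39; -39 19]
K = P̄·Hᵀ·S⁻¹ = [231/712 -13/712; -153/712 -389/712]
x' = x̄ + K·y = [-167/712, 1137/712]
P' = (I − K·H)·P̄ = [77/356 -51/356; -51/356 829/356]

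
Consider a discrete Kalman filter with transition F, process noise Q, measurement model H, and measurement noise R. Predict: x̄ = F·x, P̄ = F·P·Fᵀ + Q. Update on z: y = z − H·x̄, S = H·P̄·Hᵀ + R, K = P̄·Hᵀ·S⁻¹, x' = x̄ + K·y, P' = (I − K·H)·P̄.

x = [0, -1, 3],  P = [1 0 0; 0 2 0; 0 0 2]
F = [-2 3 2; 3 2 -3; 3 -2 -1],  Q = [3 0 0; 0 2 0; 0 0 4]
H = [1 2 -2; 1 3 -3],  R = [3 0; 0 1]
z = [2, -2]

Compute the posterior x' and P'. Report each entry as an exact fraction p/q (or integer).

x̄ = F·x = [3, -11, -1]
P̄ = F·P·Fᵀ + Q = [33 -6 -22; -6 37 7; -22 7 23]
y = z − H·x̄ = [19, 25]
S = H·P̄·Hᵀ + R = [284 389; 389 544]
K = P̄·Hᵀ·S⁻¹ = [3851/3175 -2281/3175; -132/127 114/127; -2146/3175 1126/3175]
x' = x̄ + K·y = [25669/3175, -1055/127, -15799/3175]
P' = (I − K·H)·P̄ = [39221/3175 -1416/127 -21566/3175; -1416/127 2251/127 1741/127; -21566/3175 1741/127 35961/3175]

x' = [25669/3175, -1055/127, -15799/3175]
P' = [39221/3175 -1416/127 -21566/3175; -1416/127 2251/127 1741/127; -21566/3175 1741/127 35961/3175]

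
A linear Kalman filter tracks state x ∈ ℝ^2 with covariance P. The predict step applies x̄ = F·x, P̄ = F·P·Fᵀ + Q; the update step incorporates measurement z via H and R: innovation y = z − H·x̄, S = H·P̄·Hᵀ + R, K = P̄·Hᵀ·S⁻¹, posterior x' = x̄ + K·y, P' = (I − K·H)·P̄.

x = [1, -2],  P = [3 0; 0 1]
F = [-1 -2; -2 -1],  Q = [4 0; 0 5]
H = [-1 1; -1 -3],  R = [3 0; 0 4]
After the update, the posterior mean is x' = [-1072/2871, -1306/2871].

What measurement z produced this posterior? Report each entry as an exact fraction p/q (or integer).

z = [1, 2]

x̄ = F·x = [3, 0]
P̄ = F·P·Fᵀ + Q = [11 8; 8 18]
S = H·P̄·Hᵀ + R = [16 -27; -27 225]
K = P̄·Hᵀ·S⁻¹ = [-180/319 -641/2871; 64/319 -722/2871]
x' − x̄ = [-9685/2871, -1306/2871] = K·y
y = (KᵀK)⁻¹·Kᵀ·(x' − x̄) = [4, 5]
z = y + H·x̄ = [4, 5] + [-3, -3] = [1, 2]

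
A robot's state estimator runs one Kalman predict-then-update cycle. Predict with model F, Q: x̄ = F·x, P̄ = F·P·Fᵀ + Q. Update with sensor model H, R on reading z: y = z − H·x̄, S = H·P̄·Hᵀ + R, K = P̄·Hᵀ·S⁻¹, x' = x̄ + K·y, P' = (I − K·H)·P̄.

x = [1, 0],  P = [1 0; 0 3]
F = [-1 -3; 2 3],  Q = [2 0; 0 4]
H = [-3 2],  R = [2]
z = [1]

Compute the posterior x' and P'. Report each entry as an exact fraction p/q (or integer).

x̄ = F·x = [-1, 2]
P̄ = F·P·Fᵀ + Q = [30 -29; -29 35]
y = z − H·x̄ = [-6]
S = H·P̄·Hᵀ + R = [760]
K = P̄·Hᵀ·S⁻¹ = [-37/190; 157/760]
x' = x̄ + K·y = [16/95, 289/380]
P' = (I − K·H)·P̄ = [112/95 299/190; 299/190 1951/760]

x' = [16/95, 289/380]
P' = [112/95 299/190; 299/190 1951/760]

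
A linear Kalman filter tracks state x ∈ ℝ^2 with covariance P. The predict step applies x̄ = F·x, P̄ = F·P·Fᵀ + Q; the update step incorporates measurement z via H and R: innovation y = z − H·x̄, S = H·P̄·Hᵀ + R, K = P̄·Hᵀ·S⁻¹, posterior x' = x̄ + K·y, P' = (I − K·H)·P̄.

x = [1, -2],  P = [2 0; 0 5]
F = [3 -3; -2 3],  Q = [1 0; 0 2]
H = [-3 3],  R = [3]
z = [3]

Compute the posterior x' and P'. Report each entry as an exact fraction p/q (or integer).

x' = [-117/350, 16/25]
P' = [877/700 27/25; 27/25 31/25]

x̄ = F·x = [9, -8]
P̄ = F·P·Fᵀ + Q = [64 -57; -57 55]
y = z − H·x̄ = [54]
S = H·P̄·Hᵀ + R = [2100]
K = P̄·Hᵀ·S⁻¹ = [-121/700; 4/25]
x' = x̄ + K·y = [-117/350, 16/25]
P' = (I − K·H)·P̄ = [877/700 27/25; 27/25 31/25]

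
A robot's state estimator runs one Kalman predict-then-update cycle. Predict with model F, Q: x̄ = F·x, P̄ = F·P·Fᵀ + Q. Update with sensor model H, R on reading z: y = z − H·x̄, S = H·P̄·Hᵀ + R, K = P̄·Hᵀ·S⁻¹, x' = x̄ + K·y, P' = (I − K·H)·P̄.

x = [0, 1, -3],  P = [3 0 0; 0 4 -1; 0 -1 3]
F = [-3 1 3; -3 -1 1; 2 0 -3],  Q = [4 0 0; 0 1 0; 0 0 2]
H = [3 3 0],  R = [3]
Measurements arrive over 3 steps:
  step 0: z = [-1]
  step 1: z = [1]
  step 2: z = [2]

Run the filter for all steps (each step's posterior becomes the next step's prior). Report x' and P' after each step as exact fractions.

step 0: x' = [-361/242, 549/484, 459/121], P' = [701/121 -1357/242 -222/121; -1357/242 2785/484 204/121; -222/121 204/121 1073/121]
step 1: x' = [59077/161116, -2493/161116, -95722/40279], P' = [72494/40279 -252451/161116 -84763/40279; -252451/161116 268591/161116 77998/40279; -84763/40279 77998/40279 576733/40279]
step 2: x' = [130298491/193451488, -3324257/193451488, 9289813/48362872], P' = [324075803/193451488 -277594353/193451488 -63531059/48362872; -277594353/193451488 295543027/193451488 53536497/48362872; -63531059/48362872 53536497/48362872 114644377/12090718]

step 0: x̄ = F·x = [-8, -4, 9]
step 0: P̄ = F·P·Fᵀ + Q = [56 34 -42; 34 37 -30; -42 -30 41]
step 0: y = z − H·x̄ = [35]
step 0: S = H·P̄·Hᵀ + R = [1452]
step 0: K = P̄·Hᵀ·S⁻¹ = [45/242; 71/484; -18/121]
step 0: x' = x̄ + K·y = [-361/242, 549/484, 459/121]
step 0: P' = (I − K·H)·P̄ = [701/121 -1357/242 -222/121; -1357/242 2785/484 204/121; -222/121 204/121 1073/121]
step 1: x̄ = F·x = [8223/484, 3453/484, -158/11]
step 1: P̄ = F·P·Fᵀ + Q = [105749/484 44351/484 -1742/11; 44351/484 20209/484 -718/11; -1742/11 -718/11 127]
step 1: y = z − H·x̄ = [-8636/121]
step 1: S = H·P̄·Hᵀ + R = [483348/121]
step 1: K = P̄·Hᵀ·S⁻¹ = [37525/161116; 4035/40279; -6765/40279]
step 1: x' = x̄ + K·y = [59077/161116, -2493/161116, -95722/40279]
step 1: P' = (I − K·H)·P̄ = [72494/40279 -252451/161116 -84763/40279; -252451/161116 268591/161116 77998/40279; -84763/40279 77998/40279 576733/40279]
step 2: x̄ = F·x = [-332097/40279, -278813/80558, 633409/80558]
step 2: P̄ = F·P·Fᵀ + Q = [33774821/161116 12706629/161116 -14514451/80558; 12706629/161116 5242045/161116 -5474673/80558; -14514451/80558 -5474673/80558 6578287/40279]
step 2: y = z − H·x̄ = [2990137/80558]
step 2: S = H·P̄·Hᵀ + R = [145088616/40279]
step 2: K = P̄·Hᵀ·S⁻¹ = [23240725/96725744; 8974337/96725744; -4997281/24181436]
step 2: x' = x̄ + K·y = [130298491/193451488, -3324257/193451488, 9289813/48362872]
step 2: P' = (I − K·H)·P̄ = [324075803/193451488 -277594353/193451488 -63531059/48362872; -277594353/193451488 295543027/193451488 53536497/48362872; -63531059/48362872 53536497/48362872 114644377/12090718]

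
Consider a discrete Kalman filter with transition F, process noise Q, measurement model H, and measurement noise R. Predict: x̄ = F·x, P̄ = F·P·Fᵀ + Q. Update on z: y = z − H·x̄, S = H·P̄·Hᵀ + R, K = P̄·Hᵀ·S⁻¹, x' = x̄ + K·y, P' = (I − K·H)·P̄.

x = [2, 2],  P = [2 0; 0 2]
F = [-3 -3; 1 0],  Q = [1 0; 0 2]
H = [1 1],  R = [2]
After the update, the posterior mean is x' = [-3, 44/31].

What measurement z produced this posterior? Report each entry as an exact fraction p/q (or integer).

z = [-1]

x̄ = F·x = [-12, 2]
P̄ = F·P·Fᵀ + Q = [37 -6; -6 4]
S = H·P̄·Hᵀ + R = [31]
K = P̄·Hᵀ·S⁻¹ = [1; -2/31]
x' − x̄ = [9, -18/31] = K·y
y = (KᵀK)⁻¹·Kᵀ·(x' − x̄) = [9]
z = y + H·x̄ = [9] + [-10] = [-1]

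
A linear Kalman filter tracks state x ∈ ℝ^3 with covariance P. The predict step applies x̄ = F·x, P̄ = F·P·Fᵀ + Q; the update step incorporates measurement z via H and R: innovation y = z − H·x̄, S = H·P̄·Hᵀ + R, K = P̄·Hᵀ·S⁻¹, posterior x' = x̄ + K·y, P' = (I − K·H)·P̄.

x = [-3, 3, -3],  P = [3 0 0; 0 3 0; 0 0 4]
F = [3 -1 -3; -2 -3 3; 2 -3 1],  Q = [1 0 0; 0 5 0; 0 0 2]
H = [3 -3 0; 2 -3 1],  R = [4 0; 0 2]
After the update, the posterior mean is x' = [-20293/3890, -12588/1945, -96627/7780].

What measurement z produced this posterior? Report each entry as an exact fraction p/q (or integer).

z = [3, -3]

x̄ = F·x = [-3, -12, -18]
P̄ = F·P·Fᵀ + Q = [67 -45 15; -45 80 27; 15 27 45]
S = H·P̄·Hᵀ + R = [2137 1761; 1761 1473]
K = P̄·Hᵀ·S⁻¹ = [-433/3890 3803/11670; -783/1945 536/1945; -7077/7780 8429/7780]
x' − x̄ = [-8623/3890, 10752/1945, 43413/7780] = K·y
y = (KᵀK)⁻¹·Kᵀ·(x' − x̄) = [-24, -15]
z = y + H·x̄ = [-24, -15] + [27, 12] = [3, -3]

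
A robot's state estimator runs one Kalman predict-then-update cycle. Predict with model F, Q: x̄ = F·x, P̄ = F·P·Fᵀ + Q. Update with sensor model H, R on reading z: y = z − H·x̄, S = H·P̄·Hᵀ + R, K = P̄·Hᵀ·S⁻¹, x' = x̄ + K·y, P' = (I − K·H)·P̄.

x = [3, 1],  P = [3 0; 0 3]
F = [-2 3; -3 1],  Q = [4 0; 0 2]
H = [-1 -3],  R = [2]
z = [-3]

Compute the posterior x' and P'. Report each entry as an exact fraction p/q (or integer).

x' = [149/33, -6/11]
P' = [5909/495 -629/165; -629/165 79/55]

x̄ = F·x = [-3, -8]
P̄ = F·P·Fᵀ + Q = [43 27; 27 32]
y = z − H·x̄ = [-30]
S = H·P̄·Hᵀ + R = [495]
K = P̄·Hᵀ·S⁻¹ = [-124/495; -41/165]
x' = x̄ + K·y = [149/33, -6/11]
P' = (I − K·H)·P̄ = [5909/495 -629/165; -629/165 79/55]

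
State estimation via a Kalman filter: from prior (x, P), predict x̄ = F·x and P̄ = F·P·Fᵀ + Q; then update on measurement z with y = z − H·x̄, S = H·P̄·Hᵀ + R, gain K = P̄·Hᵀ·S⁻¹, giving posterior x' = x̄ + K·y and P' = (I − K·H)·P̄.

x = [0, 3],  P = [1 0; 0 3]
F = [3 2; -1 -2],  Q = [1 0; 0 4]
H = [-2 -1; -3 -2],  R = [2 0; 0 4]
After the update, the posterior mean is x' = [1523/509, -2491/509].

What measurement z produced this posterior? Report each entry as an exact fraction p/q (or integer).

x̄ = F·x = [6, -6]
P̄ = F·P·Fᵀ + Q = [22 -15; -15 17]
S = H·P̄·Hᵀ + R = [47 61; 61 90]
K = P̄·Hᵀ·S⁻¹ = [-414/509 77/509; 499/509 -276/509]
x' − x̄ = [-1531/509, 563/509] = K·y
y = (KᵀK)⁻¹·Kᵀ·(x' − x̄) = [5, 7]
z = y + H·x̄ = [5, 7] + [-6, -6] = [-1, 1]

z = [-1, 1]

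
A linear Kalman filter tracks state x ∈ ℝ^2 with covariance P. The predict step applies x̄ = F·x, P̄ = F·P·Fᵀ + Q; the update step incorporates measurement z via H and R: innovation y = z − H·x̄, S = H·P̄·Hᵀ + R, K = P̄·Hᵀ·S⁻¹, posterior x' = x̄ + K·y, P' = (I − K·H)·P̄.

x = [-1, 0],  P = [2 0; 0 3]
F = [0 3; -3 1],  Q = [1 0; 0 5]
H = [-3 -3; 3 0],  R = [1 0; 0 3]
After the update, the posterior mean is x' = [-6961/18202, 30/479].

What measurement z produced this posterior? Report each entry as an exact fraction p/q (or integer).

x̄ = F·x = [0, 3]
P̄ = F·P·Fᵀ + Q = [28 9; 9 26]
S = H·P̄·Hᵀ + R = [649 -333; -333 255]
K = P̄·Hᵀ·S⁻¹ = [-111/18202 5851/18202; -156/479 -153/479]
x' − x̄ = [-6961/18202, -1407/479] = K·y
y = (KᵀK)⁻¹·Kᵀ·(x' − x̄) = [10, -1]
z = y + H·x̄ = [10, -1] + [-9, 0] = [1, -1]

z = [1, -1]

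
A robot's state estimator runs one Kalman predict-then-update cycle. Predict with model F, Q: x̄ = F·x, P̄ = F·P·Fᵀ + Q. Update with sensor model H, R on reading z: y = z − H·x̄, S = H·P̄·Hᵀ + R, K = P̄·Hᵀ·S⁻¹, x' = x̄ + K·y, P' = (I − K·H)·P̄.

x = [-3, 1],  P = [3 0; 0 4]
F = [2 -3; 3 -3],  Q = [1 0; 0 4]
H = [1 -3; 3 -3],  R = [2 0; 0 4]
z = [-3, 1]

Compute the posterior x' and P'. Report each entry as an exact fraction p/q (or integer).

x' = [2254/1223, 1893/1223]
P' = [10105/7338 1907/2446; 1907/2446 1435/2446]

x̄ = F·x = [-9, -12]
P̄ = F·P·Fᵀ + Q = [49 54; 54 67]
y = z − H·x̄ = [-30, -8]
S = H·P̄·Hᵀ + R = [330 102; 102 76]
K = P̄·Hᵀ·S⁻¹ = [-3529/7338 548/1223; -1199/2446 177/1223]
x' = x̄ + K·y = [2254/1223, 1893/1223]
P' = (I − K·H)·P̄ = [10105/7338 1907/2446; 1907/2446 1435/2446]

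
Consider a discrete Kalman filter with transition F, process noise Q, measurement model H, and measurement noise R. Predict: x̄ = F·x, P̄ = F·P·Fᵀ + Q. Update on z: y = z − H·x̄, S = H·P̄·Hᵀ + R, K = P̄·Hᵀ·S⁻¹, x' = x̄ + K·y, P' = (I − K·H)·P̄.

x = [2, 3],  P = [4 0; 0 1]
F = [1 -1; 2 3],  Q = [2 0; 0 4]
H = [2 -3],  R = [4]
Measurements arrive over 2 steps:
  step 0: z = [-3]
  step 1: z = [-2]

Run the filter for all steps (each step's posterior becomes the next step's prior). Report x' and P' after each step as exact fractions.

step 0: x' = [-271/233, 103/233], P' = [1630/233 1088/233; 1088/233 828/233]
step 1: x' = [-30582/19433, -7479/19433], P' = [169156/58299 114136/58299; 114136/58299 102808/58299]

step 0: x̄ = F·x = [-1, 13]
step 0: P̄ = F·P·Fᵀ + Q = [7 5; 5 29]
step 0: y = z − H·x̄ = [38]
step 0: S = H·P̄·Hᵀ + R = [233]
step 0: K = P̄·Hᵀ·S⁻¹ = [-1/233; -77/233]
step 0: x' = x̄ + K·y = [-271/233, 103/233]
step 0: P' = (I − K·H)·P̄ = [1630/233 1088/233; 1088/233 828/233]
step 1: x̄ = F·x = [-374/233, -1]
step 1: P̄ = F·P·Fᵀ + Q = [748/233 8; 8 120]
step 1: y = z − H·x̄ = [-417/233]
step 1: S = H·P̄·Hᵀ + R = [233196/233]
step 1: K = P̄·Hᵀ·S⁻¹ = [-1024/58299; -20038/58299]
step 1: x' = x̄ + K·y = [-30582/19433, -7479/19433]
step 1: P' = (I − K·H)·P̄ = [169156/58299 114136/58299; 114136/58299 102808/58299]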